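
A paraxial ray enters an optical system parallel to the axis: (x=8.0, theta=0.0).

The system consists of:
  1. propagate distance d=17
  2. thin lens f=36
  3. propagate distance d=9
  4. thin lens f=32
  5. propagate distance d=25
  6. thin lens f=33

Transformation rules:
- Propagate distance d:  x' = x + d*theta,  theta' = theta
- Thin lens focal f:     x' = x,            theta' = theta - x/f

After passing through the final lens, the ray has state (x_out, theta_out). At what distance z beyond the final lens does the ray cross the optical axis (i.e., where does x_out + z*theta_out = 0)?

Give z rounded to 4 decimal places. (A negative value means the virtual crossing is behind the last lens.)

Answer: -15.0921

Derivation:
Initial: x=8.0000 theta=0.0000
After 1 (propagate distance d=17): x=8.0000 theta=0.0000
After 2 (thin lens f=36): x=8.0000 theta=-2/9 (≈-0.2222)
After 3 (propagate distance d=9): x=6.0000 theta=-2/9 (≈-0.2222)
After 4 (thin lens f=32): x=6.0000 theta=-59/144 (≈-0.4097)
After 5 (propagate distance d=25): x=-611/144 (≈-4.2431) theta=-59/144 (≈-0.4097)
After 6 (thin lens f=33): x=-611/144 (≈-4.2431) theta=-167/594 (≈-0.2811)
z_focus = -x_out/theta_out = -(-611/144)/(-167/594) = -20163/1336 ≈ -15.0921
Rounded to 4 decimal places: z = -15.0921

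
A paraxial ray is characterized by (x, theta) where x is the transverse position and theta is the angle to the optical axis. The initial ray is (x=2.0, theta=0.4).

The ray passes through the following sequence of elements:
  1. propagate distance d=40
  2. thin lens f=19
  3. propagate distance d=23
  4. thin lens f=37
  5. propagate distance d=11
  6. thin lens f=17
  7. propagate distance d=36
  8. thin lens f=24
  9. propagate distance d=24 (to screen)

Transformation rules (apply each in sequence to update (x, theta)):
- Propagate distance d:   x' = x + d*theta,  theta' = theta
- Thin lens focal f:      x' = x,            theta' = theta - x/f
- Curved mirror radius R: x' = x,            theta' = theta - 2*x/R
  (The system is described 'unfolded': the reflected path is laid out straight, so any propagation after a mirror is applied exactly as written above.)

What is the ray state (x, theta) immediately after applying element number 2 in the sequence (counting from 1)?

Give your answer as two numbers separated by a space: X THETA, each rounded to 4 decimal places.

Answer: 18.0000 -0.5474

Derivation:
Initial: x=2.0000 theta=0.4000
After 1 (propagate distance d=40): x=18.0000 theta=0.4000
After 2 (thin lens f=19): x=18.0000 theta=-52/95 (≈-0.5474)
Rounded to 4 decimal places: x = 18.0000, theta = -0.5474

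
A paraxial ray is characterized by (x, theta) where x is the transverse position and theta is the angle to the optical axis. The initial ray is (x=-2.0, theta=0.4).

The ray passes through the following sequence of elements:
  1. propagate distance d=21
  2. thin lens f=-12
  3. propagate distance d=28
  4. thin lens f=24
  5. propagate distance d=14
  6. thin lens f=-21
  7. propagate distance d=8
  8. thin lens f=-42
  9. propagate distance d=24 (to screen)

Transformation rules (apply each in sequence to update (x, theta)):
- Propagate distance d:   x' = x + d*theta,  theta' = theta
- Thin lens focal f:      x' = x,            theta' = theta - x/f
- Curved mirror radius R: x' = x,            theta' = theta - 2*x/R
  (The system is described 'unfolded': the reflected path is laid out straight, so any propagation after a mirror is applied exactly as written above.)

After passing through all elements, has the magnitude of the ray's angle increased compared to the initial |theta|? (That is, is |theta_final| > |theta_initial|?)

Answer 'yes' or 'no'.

Answer: yes

Derivation:
Initial: x=-2.0000 theta=0.4000
After 1 (propagate distance d=21): x=6.4000 theta=0.4000
After 2 (thin lens f=-12): x=6.4000 theta=14/15 (≈0.9333)
After 3 (propagate distance d=28): x=488/15 (≈32.5333) theta=14/15 (≈0.9333)
After 4 (thin lens f=24): x=488/15 (≈32.5333) theta=-19/45 (≈-0.4222)
After 5 (propagate distance d=14): x=1198/45 (≈26.6222) theta=-19/45 (≈-0.4222)
After 6 (thin lens f=-21): x=1198/45 (≈26.6222) theta=799/945 (≈0.8455)
After 7 (propagate distance d=8): x=6310/189 (≈33.3862) theta=799/945 (≈0.8455)
After 8 (thin lens f=-42): x=6310/189 (≈33.3862) theta=32554/19845 (≈1.6404)
After 9 (propagate distance d=24 (to screen)): x=481282/6615 (≈72.7562) theta=32554/19845 (≈1.6404)
|theta_initial|=0.4000 |theta_final|=32554/19845 (≈1.6404) -> increased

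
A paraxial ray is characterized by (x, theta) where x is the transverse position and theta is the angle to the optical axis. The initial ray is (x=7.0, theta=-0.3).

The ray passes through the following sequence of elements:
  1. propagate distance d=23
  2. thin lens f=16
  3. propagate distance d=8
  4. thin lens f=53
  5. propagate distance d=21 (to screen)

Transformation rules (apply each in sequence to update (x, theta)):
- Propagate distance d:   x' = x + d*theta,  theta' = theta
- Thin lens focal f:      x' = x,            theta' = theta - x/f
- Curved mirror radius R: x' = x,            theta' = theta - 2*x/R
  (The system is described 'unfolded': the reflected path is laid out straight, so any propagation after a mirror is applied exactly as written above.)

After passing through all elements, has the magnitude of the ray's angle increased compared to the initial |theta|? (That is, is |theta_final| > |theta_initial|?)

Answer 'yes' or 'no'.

Answer: no

Derivation:
Initial: x=7.0000 theta=-0.3000
After 1 (propagate distance d=23): x=0.1000 theta=-0.3000
After 2 (thin lens f=16): x=0.1000 theta=-49/160 (≈-0.3063)
After 3 (propagate distance d=8): x=-2.3500 theta=-49/160 (≈-0.3063)
After 4 (thin lens f=53): x=-2.3500 theta=-2221/8480 (≈-0.2619)
After 5 (propagate distance d=21 (to screen)): x=-66569/8480 (≈-7.8501) theta=-2221/8480 (≈-0.2619)
|theta_initial|=0.3000 |theta_final|=2221/8480 (≈0.2619) -> not increased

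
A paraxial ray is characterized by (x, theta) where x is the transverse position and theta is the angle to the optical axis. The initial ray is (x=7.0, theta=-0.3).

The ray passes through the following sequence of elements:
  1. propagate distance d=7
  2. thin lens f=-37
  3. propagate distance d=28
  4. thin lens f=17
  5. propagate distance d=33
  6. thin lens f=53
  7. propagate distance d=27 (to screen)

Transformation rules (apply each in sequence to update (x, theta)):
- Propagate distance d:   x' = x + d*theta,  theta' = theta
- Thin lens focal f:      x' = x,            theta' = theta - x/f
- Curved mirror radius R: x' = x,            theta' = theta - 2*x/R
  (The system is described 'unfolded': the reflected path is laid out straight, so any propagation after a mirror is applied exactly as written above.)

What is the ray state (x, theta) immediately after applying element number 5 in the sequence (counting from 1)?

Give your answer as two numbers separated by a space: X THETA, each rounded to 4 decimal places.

Initial: x=7.0000 theta=-0.3000
After 1 (propagate distance d=7): x=4.9000 theta=-0.3000
After 2 (thin lens f=-37): x=4.9000 theta=-31/185 (≈-0.1676)
After 3 (propagate distance d=28): x=77/370 (≈0.2081) theta=-31/185 (≈-0.1676)
After 4 (thin lens f=17): x=77/370 (≈0.2081) theta=-1131/6290 (≈-0.1798)
After 5 (propagate distance d=33): x=-18007/3145 (≈-5.7256) theta=-1131/6290 (≈-0.1798)
Rounded to 4 decimal places: x = -5.7256, theta = -0.1798

Answer: -5.7256 -0.1798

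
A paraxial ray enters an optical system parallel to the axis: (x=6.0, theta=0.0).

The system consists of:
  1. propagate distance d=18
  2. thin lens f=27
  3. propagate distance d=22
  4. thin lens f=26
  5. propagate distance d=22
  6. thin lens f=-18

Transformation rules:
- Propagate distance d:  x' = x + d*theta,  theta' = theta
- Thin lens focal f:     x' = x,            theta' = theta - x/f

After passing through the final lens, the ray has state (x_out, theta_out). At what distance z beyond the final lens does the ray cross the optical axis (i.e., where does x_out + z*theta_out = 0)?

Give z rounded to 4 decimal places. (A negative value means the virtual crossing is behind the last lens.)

Answer: -8.9514

Derivation:
Initial: x=6.0000 theta=0.0000
After 1 (propagate distance d=18): x=6.0000 theta=0.0000
After 2 (thin lens f=27): x=6.0000 theta=-2/9 (≈-0.2222)
After 3 (propagate distance d=22): x=10/9 (≈1.1111) theta=-2/9 (≈-0.2222)
After 4 (thin lens f=26): x=10/9 (≈1.1111) theta=-31/117 (≈-0.2650)
After 5 (propagate distance d=22): x=-184/39 (≈-4.7179) theta=-31/117 (≈-0.2650)
After 6 (thin lens f=-18): x=-184/39 (≈-4.7179) theta=-185/351 (≈-0.5271)
z_focus = -x_out/theta_out = -(-184/39)/(-185/351) = -1656/185 ≈ -8.9514
Rounded to 4 decimal places: z = -8.9514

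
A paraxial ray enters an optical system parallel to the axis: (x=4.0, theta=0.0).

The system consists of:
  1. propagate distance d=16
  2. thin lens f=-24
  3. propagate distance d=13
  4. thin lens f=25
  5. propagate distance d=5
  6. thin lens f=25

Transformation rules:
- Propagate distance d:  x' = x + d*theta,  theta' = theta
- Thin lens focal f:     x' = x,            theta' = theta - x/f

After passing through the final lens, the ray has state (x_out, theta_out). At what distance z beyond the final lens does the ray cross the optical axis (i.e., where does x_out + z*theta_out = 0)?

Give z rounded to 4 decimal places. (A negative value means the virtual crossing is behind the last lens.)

Initial: x=4.0000 theta=0.0000
After 1 (propagate distance d=16): x=4.0000 theta=0.0000
After 2 (thin lens f=-24): x=4.0000 theta=1/6 (≈0.1667)
After 3 (propagate distance d=13): x=37/6 (≈6.1667) theta=1/6 (≈0.1667)
After 4 (thin lens f=25): x=37/6 (≈6.1667) theta=-0.0800
After 5 (propagate distance d=5): x=173/30 (≈5.7667) theta=-0.0800
After 6 (thin lens f=25): x=173/30 (≈5.7667) theta=-233/750 (≈-0.3107)
z_focus = -x_out/theta_out = -(173/30)/(-233/750) = 4325/233 ≈ 18.5622
Rounded to 4 decimal places: z = 18.5622

Answer: 18.5622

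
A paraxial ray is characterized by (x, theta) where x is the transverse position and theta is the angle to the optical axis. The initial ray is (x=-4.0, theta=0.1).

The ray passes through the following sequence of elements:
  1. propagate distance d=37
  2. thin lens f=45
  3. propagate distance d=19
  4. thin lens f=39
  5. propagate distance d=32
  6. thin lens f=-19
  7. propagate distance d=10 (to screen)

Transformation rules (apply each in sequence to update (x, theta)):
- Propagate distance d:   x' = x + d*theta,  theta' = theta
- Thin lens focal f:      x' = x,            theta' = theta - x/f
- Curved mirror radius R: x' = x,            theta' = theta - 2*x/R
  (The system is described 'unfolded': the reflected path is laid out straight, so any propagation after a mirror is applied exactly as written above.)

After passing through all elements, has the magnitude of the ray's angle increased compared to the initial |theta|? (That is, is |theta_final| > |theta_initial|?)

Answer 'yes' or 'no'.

Initial: x=-4.0000 theta=0.1000
After 1 (propagate distance d=37): x=-0.3000 theta=0.1000
After 2 (thin lens f=45): x=-0.3000 theta=8/75 (≈0.1067)
After 3 (propagate distance d=19): x=259/150 (≈1.7267) theta=8/75 (≈0.1067)
After 4 (thin lens f=39): x=259/150 (≈1.7267) theta=73/1170 (≈0.0624)
After 5 (propagate distance d=32): x=21781/5850 (≈3.7232) theta=73/1170 (≈0.0624)
After 6 (thin lens f=-19): x=21781/5850 (≈3.7232) theta=4786/18525 (≈0.2584)
After 7 (propagate distance d=10 (to screen)): x=53923/8550 (≈6.3068) theta=4786/18525 (≈0.2584)
|theta_initial|=0.1000 |theta_final|=4786/18525 (≈0.2584) -> increased

Answer: yes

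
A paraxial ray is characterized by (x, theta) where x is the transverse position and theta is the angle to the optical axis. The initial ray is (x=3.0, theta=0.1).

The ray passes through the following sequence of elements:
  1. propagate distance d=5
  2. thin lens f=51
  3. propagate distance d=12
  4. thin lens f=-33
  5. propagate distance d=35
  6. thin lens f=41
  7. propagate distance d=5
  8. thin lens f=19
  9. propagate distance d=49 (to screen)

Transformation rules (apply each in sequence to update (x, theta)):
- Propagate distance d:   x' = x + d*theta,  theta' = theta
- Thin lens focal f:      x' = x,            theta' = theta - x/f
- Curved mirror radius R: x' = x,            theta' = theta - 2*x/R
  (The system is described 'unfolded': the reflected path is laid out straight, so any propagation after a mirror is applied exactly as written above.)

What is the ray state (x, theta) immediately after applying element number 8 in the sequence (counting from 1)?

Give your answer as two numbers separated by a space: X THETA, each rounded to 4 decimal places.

Answer: 8.7221 -0.5318

Derivation:
Initial: x=3.0000 theta=0.1000
After 1 (propagate distance d=5): x=3.5000 theta=0.1000
After 2 (thin lens f=51): x=3.5000 theta=8/255 (≈0.0314)
After 3 (propagate distance d=12): x=659/170 (≈3.8765) theta=8/255 (≈0.0314)
After 4 (thin lens f=-33): x=659/170 (≈3.8765) theta=167/1122 (≈0.1488)
After 5 (propagate distance d=35): x=25486/2805 (≈9.0859) theta=167/1122 (≈0.1488)
After 6 (thin lens f=41): x=25486/2805 (≈9.0859) theta=-5579/76670 (≈-0.0728)
After 7 (propagate distance d=5): x=2006167/230010 (≈8.7221) theta=-5579/76670 (≈-0.0728)
After 8 (thin lens f=19): x=2006167/230010 (≈8.7221) theta=-232417/437019 (≈-0.5318)
Rounded to 4 decimal places: x = 8.7221, theta = -0.5318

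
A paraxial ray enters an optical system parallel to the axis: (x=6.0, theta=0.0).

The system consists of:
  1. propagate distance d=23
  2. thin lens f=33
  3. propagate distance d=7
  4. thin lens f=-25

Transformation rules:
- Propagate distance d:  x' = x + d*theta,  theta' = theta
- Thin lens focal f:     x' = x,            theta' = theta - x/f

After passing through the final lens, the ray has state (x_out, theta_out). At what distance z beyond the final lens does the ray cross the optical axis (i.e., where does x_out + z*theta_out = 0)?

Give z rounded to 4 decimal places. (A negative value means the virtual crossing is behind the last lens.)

Initial: x=6.0000 theta=0.0000
After 1 (propagate distance d=23): x=6.0000 theta=0.0000
After 2 (thin lens f=33): x=6.0000 theta=-2/11 (≈-0.1818)
After 3 (propagate distance d=7): x=52/11 (≈4.7273) theta=-2/11 (≈-0.1818)
After 4 (thin lens f=-25): x=52/11 (≈4.7273) theta=2/275 (≈0.0073)
z_focus = -x_out/theta_out = -(52/11)/(2/275) = -650.0000
Rounded to 4 decimal places: z = -650.0000

Answer: -650.0000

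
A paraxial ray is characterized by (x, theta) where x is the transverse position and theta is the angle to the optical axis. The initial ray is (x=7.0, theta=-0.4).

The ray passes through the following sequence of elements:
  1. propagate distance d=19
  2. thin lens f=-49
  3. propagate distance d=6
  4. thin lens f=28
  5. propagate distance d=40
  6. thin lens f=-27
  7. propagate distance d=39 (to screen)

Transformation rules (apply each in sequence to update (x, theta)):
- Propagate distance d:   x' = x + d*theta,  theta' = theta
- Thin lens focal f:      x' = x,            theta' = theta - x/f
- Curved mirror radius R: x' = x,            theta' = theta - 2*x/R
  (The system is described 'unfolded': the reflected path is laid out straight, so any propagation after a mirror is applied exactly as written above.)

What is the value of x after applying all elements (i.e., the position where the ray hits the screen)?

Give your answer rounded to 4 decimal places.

Initial: x=7.0000 theta=-0.4000
After 1 (propagate distance d=19): x=-0.6000 theta=-0.4000
After 2 (thin lens f=-49): x=-0.6000 theta=-101/245 (≈-0.4122)
After 3 (propagate distance d=6): x=-753/245 (≈-3.0735) theta=-101/245 (≈-0.4122)
After 4 (thin lens f=28): x=-753/245 (≈-3.0735) theta=-415/1372 (≈-0.3025)
After 5 (propagate distance d=40): x=-26021/1715 (≈-15.1726) theta=-415/1372 (≈-0.3025)
After 6 (thin lens f=-27): x=-26021/1715 (≈-15.1726) theta=-160109/185220 (≈-0.8644)
After 7 (propagate distance d=39 (to screen)): x=-3018173/61740 (≈-48.8852) theta=-160109/185220 (≈-0.8644)
Rounded to 4 decimal places: x = -48.8852

Answer: -48.8852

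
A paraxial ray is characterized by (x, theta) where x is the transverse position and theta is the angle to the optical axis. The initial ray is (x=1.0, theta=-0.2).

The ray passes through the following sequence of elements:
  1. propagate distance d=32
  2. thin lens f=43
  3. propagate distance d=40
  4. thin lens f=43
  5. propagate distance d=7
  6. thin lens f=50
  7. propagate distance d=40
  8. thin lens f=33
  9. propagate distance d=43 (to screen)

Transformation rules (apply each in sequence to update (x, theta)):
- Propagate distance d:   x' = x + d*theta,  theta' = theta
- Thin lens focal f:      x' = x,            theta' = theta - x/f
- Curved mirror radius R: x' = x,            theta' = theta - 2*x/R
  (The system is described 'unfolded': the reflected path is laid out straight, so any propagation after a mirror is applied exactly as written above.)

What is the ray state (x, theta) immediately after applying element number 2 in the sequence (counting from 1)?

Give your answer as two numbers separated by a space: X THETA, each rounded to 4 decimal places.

Answer: -5.4000 -0.0744

Derivation:
Initial: x=1.0000 theta=-0.2000
After 1 (propagate distance d=32): x=-5.4000 theta=-0.2000
After 2 (thin lens f=43): x=-5.4000 theta=-16/215 (≈-0.0744)
Rounded to 4 decimal places: x = -5.4000, theta = -0.0744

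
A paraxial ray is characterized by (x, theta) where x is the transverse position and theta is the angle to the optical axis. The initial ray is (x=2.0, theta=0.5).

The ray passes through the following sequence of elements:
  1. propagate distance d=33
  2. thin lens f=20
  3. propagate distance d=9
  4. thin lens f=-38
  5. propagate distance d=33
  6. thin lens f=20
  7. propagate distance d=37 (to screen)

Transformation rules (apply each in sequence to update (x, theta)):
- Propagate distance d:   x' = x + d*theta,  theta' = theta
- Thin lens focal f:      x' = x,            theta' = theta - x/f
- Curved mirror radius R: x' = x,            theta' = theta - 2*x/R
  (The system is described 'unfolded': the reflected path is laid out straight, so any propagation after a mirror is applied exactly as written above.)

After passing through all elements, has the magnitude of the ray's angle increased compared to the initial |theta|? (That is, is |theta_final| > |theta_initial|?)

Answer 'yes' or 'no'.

Initial: x=2.0000 theta=0.5000
After 1 (propagate distance d=33): x=18.5000 theta=0.5000
After 2 (thin lens f=20): x=18.5000 theta=-0.4250
After 3 (propagate distance d=9): x=14.6750 theta=-0.4250
After 4 (thin lens f=-38): x=14.6750 theta=-59/1520 (≈-0.0388)
After 5 (propagate distance d=33): x=20359/1520 (≈13.3941) theta=-59/1520 (≈-0.0388)
After 6 (thin lens f=20): x=20359/1520 (≈13.3941) theta=-21539/30400 (≈-0.7085)
After 7 (propagate distance d=37 (to screen)): x=-389763/30400 (≈-12.8212) theta=-21539/30400 (≈-0.7085)
|theta_initial|=0.5000 |theta_final|=21539/30400 (≈0.7085) -> increased

Answer: yes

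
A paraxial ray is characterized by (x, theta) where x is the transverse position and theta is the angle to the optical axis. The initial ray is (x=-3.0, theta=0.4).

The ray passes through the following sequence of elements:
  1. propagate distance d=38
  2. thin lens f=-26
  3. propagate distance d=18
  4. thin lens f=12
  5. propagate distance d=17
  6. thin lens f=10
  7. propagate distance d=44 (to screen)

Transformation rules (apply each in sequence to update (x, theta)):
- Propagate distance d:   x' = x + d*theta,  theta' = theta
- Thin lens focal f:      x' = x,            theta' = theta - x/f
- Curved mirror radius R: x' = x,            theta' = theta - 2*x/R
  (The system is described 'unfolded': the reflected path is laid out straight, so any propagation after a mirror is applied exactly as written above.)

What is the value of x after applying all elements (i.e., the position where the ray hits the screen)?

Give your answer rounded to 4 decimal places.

Answer: -74.6492

Derivation:
Initial: x=-3.0000 theta=0.4000
After 1 (propagate distance d=38): x=12.2000 theta=0.4000
After 2 (thin lens f=-26): x=12.2000 theta=113/130 (≈0.8692)
After 3 (propagate distance d=18): x=362/13 (≈27.8462) theta=113/130 (≈0.8692)
After 4 (thin lens f=12): x=362/13 (≈27.8462) theta=-283/195 (≈-1.4513)
After 5 (propagate distance d=17): x=619/195 (≈3.1744) theta=-283/195 (≈-1.4513)
After 6 (thin lens f=10): x=619/195 (≈3.1744) theta=-3449/1950 (≈-1.7687)
After 7 (propagate distance d=44 (to screen)): x=-24261/325 (≈-74.6492) theta=-3449/1950 (≈-1.7687)
Rounded to 4 decimal places: x = -74.6492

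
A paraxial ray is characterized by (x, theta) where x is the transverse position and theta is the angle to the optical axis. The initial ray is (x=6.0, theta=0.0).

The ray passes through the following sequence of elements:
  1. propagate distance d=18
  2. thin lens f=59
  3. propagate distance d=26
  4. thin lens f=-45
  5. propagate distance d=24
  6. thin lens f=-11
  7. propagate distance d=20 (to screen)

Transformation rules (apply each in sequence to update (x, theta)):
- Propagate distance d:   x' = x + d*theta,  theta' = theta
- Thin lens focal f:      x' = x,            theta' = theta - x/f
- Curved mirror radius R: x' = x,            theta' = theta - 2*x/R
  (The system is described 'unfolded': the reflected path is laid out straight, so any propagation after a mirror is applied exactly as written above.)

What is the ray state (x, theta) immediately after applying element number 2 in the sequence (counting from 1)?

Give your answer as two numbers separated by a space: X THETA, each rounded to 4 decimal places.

Answer: 6.0000 -0.1017

Derivation:
Initial: x=6.0000 theta=0.0000
After 1 (propagate distance d=18): x=6.0000 theta=0.0000
After 2 (thin lens f=59): x=6.0000 theta=-6/59 (≈-0.1017)
Rounded to 4 decimal places: x = 6.0000, theta = -0.1017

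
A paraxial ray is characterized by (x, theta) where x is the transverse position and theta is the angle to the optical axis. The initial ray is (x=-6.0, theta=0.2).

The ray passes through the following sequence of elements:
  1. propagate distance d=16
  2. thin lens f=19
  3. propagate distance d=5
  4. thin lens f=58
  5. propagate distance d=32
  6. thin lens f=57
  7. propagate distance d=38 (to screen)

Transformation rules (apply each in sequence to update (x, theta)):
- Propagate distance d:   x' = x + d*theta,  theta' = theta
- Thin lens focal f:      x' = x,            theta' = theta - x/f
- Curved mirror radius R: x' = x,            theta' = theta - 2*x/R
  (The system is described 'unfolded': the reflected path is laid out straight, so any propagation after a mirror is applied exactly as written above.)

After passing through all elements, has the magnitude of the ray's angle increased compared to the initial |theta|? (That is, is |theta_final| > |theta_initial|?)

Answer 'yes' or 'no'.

Answer: no

Derivation:
Initial: x=-6.0000 theta=0.2000
After 1 (propagate distance d=16): x=-2.8000 theta=0.2000
After 2 (thin lens f=19): x=-2.8000 theta=33/95 (≈0.3474)
After 3 (propagate distance d=5): x=-101/95 (≈-1.0632) theta=33/95 (≈0.3474)
After 4 (thin lens f=58): x=-101/95 (≈-1.0632) theta=403/1102 (≈0.3657)
After 5 (propagate distance d=32): x=29311/2755 (≈10.6392) theta=403/1102 (≈0.3657)
After 6 (thin lens f=57): x=29311/2755 (≈10.6392) theta=56233/314070 (≈0.1790)
After 7 (propagate distance d=38 (to screen)): x=144166/8265 (≈17.4430) theta=56233/314070 (≈0.1790)
|theta_initial|=0.2000 |theta_final|=56233/314070 (≈0.1790) -> not increased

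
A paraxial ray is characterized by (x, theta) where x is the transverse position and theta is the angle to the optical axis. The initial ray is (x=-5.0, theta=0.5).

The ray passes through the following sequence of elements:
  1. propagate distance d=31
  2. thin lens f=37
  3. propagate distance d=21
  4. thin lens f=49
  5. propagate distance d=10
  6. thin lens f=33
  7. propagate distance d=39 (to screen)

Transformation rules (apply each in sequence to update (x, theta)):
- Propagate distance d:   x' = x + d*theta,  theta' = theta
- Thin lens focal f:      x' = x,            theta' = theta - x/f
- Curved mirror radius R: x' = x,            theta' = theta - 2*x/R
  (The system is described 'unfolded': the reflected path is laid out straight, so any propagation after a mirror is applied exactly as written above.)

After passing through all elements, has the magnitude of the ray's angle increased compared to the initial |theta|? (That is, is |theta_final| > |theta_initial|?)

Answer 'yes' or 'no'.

Initial: x=-5.0000 theta=0.5000
After 1 (propagate distance d=31): x=10.5000 theta=0.5000
After 2 (thin lens f=37): x=10.5000 theta=8/37 (≈0.2162)
After 3 (propagate distance d=21): x=1113/74 (≈15.0405) theta=8/37 (≈0.2162)
After 4 (thin lens f=49): x=1113/74 (≈15.0405) theta=-47/518 (≈-0.0907)
After 5 (propagate distance d=10): x=7321/518 (≈14.1332) theta=-47/518 (≈-0.0907)
After 6 (thin lens f=33): x=7321/518 (≈14.1332) theta=-4436/8547 (≈-0.5190)
After 7 (propagate distance d=39 (to screen)): x=-34805/5698 (≈-6.1083) theta=-4436/8547 (≈-0.5190)
|theta_initial|=0.5000 |theta_final|=4436/8547 (≈0.5190) -> increased

Answer: yes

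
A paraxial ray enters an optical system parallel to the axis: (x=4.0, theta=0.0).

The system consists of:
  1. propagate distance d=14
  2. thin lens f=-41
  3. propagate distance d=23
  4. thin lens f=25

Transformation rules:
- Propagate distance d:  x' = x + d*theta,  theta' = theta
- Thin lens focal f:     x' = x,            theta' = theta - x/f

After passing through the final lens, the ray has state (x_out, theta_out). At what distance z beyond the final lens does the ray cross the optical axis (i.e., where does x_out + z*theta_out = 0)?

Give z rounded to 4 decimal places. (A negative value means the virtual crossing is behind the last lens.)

Answer: 41.0256

Derivation:
Initial: x=4.0000 theta=0.0000
After 1 (propagate distance d=14): x=4.0000 theta=0.0000
After 2 (thin lens f=-41): x=4.0000 theta=4/41 (≈0.0976)
After 3 (propagate distance d=23): x=256/41 (≈6.2439) theta=4/41 (≈0.0976)
After 4 (thin lens f=25): x=256/41 (≈6.2439) theta=-156/1025 (≈-0.1522)
z_focus = -x_out/theta_out = -(256/41)/(-156/1025) = 1600/39 ≈ 41.0256
Rounded to 4 decimal places: z = 41.0256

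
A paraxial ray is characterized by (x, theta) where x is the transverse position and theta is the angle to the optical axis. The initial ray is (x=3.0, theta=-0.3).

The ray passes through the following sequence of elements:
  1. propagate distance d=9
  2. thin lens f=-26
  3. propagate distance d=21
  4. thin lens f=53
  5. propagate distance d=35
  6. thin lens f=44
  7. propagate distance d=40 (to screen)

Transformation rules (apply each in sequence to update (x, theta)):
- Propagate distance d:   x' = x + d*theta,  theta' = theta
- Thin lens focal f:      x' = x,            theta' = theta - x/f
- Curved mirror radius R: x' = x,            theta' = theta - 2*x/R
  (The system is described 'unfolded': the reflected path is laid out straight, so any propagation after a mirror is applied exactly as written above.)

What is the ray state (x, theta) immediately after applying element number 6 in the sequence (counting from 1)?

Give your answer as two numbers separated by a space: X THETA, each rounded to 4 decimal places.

Answer: -12.0516 0.0941

Derivation:
Initial: x=3.0000 theta=-0.3000
After 1 (propagate distance d=9): x=0.3000 theta=-0.3000
After 2 (thin lens f=-26): x=0.3000 theta=-15/52 (≈-0.2885)
After 3 (propagate distance d=21): x=-1497/260 (≈-5.7577) theta=-15/52 (≈-0.2885)
After 4 (thin lens f=53): x=-1497/260 (≈-5.7577) theta=-1239/6890 (≈-0.1798)
After 5 (propagate distance d=35): x=-166071/13780 (≈-12.0516) theta=-1239/6890 (≈-0.1798)
After 6 (thin lens f=44): x=-166071/13780 (≈-12.0516) theta=57039/606320 (≈0.0941)
Rounded to 4 decimal places: x = -12.0516, theta = 0.0941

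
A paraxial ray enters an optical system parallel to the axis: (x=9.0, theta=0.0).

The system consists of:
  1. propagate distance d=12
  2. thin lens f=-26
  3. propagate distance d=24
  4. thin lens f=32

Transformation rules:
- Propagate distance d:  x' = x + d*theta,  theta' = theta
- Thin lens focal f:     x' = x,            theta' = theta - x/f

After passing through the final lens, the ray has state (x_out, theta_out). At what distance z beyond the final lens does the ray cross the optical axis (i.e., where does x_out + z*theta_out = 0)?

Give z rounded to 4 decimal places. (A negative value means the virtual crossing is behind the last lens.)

Initial: x=9.0000 theta=0.0000
After 1 (propagate distance d=12): x=9.0000 theta=0.0000
After 2 (thin lens f=-26): x=9.0000 theta=9/26 (≈0.3462)
After 3 (propagate distance d=24): x=225/13 (≈17.3077) theta=9/26 (≈0.3462)
After 4 (thin lens f=32): x=225/13 (≈17.3077) theta=-81/416 (≈-0.1947)
z_focus = -x_out/theta_out = -(225/13)/(-81/416) = 800/9 ≈ 88.8889
Rounded to 4 decimal places: z = 88.8889

Answer: 88.8889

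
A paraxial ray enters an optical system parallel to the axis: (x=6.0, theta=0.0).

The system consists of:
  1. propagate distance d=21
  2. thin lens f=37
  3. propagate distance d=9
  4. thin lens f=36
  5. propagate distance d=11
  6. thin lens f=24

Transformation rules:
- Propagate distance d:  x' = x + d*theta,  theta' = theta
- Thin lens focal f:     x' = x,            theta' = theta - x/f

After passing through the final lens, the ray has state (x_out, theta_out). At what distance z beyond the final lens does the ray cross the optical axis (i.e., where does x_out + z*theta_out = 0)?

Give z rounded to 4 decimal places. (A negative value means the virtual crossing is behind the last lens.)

Answer: 3.9652

Derivation:
Initial: x=6.0000 theta=0.0000
After 1 (propagate distance d=21): x=6.0000 theta=0.0000
After 2 (thin lens f=37): x=6.0000 theta=-6/37 (≈-0.1622)
After 3 (propagate distance d=9): x=168/37 (≈4.5405) theta=-6/37 (≈-0.1622)
After 4 (thin lens f=36): x=168/37 (≈4.5405) theta=-32/111 (≈-0.2883)
After 5 (propagate distance d=11): x=152/111 (≈1.3694) theta=-32/111 (≈-0.2883)
After 6 (thin lens f=24): x=152/111 (≈1.3694) theta=-115/333 (≈-0.3453)
z_focus = -x_out/theta_out = -(152/111)/(-115/333) = 456/115 ≈ 3.9652
Rounded to 4 decimal places: z = 3.9652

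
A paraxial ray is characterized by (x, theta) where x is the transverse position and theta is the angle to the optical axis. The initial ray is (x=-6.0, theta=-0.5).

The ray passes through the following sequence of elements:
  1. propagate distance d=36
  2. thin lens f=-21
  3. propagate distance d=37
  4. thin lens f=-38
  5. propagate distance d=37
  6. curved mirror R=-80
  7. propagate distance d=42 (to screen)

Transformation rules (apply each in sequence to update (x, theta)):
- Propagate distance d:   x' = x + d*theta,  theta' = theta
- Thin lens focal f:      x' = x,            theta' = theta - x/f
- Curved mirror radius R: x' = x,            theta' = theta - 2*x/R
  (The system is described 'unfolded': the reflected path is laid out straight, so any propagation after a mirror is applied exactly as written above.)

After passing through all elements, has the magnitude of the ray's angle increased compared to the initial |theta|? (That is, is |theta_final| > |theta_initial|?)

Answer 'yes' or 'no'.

Initial: x=-6.0000 theta=-0.5000
After 1 (propagate distance d=36): x=-24.0000 theta=-0.5000
After 2 (thin lens f=-21): x=-24.0000 theta=-23/14 (≈-1.6429)
After 3 (propagate distance d=37): x=-1187/14 (≈-84.7857) theta=-23/14 (≈-1.6429)
After 4 (thin lens f=-38): x=-1187/14 (≈-84.7857) theta=-2061/532 (≈-3.8741)
After 5 (propagate distance d=37): x=-121363/532 (≈-228.1259) theta=-2061/532 (≈-3.8741)
After 6 (curved mirror R=-80): x=-121363/532 (≈-228.1259) theta=-203803/21280 (≈-9.5772)
After 7 (propagate distance d=42 (to screen)): x=-6707123/10640 (≈-630.3687) theta=-203803/21280 (≈-9.5772)
|theta_initial|=0.5000 |theta_final|=203803/21280 (≈9.5772) -> increased

Answer: yes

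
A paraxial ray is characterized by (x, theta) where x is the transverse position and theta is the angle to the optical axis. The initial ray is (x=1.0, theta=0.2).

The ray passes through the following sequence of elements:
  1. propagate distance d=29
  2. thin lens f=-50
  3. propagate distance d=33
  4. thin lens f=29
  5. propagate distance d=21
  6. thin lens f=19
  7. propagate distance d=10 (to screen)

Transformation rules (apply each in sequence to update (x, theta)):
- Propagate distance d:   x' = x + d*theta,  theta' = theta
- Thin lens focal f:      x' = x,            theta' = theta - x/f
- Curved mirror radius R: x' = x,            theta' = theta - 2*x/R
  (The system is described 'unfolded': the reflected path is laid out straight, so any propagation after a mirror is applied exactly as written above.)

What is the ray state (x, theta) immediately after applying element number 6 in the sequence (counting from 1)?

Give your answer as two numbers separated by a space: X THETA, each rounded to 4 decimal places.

Initial: x=1.0000 theta=0.2000
After 1 (propagate distance d=29): x=6.8000 theta=0.2000
After 2 (thin lens f=-50): x=6.8000 theta=0.3360
After 3 (propagate distance d=33): x=17.8880 theta=0.3360
After 4 (thin lens f=29): x=17.8880 theta=-1018/3625 (≈-0.2808)
After 5 (propagate distance d=21): x=43466/3625 (≈11.9906) theta=-1018/3625 (≈-0.2808)
After 6 (thin lens f=19): x=43466/3625 (≈11.9906) theta=-62808/68875 (≈-0.9119)
Rounded to 4 decimal places: x = 11.9906, theta = -0.9119

Answer: 11.9906 -0.9119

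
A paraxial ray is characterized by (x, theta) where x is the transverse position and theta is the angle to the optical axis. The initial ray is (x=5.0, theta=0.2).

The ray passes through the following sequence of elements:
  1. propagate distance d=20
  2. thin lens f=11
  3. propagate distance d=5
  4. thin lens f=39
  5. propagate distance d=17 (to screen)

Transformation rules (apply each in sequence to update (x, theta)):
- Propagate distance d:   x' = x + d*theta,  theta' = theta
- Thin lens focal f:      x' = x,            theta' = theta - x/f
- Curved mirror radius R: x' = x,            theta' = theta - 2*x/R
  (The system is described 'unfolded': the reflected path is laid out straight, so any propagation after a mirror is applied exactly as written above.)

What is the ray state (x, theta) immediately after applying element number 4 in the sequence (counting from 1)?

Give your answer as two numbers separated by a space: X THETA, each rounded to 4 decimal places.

Answer: 5.9091 -0.7697

Derivation:
Initial: x=5.0000 theta=0.2000
After 1 (propagate distance d=20): x=9.0000 theta=0.2000
After 2 (thin lens f=11): x=9.0000 theta=-34/55 (≈-0.6182)
After 3 (propagate distance d=5): x=65/11 (≈5.9091) theta=-34/55 (≈-0.6182)
After 4 (thin lens f=39): x=65/11 (≈5.9091) theta=-127/165 (≈-0.7697)
Rounded to 4 decimal places: x = 5.9091, theta = -0.7697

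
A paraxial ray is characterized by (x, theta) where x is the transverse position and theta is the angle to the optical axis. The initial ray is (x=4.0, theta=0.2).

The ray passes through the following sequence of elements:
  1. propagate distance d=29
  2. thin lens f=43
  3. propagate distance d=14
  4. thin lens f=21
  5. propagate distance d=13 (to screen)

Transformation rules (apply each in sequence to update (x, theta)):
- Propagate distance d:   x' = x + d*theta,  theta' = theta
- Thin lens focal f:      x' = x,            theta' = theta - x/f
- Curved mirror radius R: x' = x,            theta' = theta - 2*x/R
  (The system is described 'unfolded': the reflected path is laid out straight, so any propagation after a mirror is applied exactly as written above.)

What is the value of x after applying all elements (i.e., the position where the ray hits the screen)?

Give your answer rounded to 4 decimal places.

Initial: x=4.0000 theta=0.2000
After 1 (propagate distance d=29): x=9.8000 theta=0.2000
After 2 (thin lens f=43): x=9.8000 theta=-6/215 (≈-0.0279)
After 3 (propagate distance d=14): x=2023/215 (≈9.4093) theta=-6/215 (≈-0.0279)
After 4 (thin lens f=21): x=2023/215 (≈9.4093) theta=-307/645 (≈-0.4760)
After 5 (propagate distance d=13 (to screen)): x=2078/645 (≈3.2217) theta=-307/645 (≈-0.4760)
Rounded to 4 decimal places: x = 3.2217

Answer: 3.2217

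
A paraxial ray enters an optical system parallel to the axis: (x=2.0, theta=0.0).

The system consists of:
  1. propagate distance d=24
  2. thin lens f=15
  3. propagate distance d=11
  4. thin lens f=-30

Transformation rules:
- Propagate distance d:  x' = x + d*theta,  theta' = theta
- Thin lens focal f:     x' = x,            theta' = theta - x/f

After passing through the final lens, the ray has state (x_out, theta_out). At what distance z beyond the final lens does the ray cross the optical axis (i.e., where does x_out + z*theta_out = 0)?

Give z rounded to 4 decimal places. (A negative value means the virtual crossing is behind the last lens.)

Initial: x=2.0000 theta=0.0000
After 1 (propagate distance d=24): x=2.0000 theta=0.0000
After 2 (thin lens f=15): x=2.0000 theta=-2/15 (≈-0.1333)
After 3 (propagate distance d=11): x=8/15 (≈0.5333) theta=-2/15 (≈-0.1333)
After 4 (thin lens f=-30): x=8/15 (≈0.5333) theta=-26/225 (≈-0.1156)
z_focus = -x_out/theta_out = -(8/15)/(-26/225) = 60/13 ≈ 4.6154
Rounded to 4 decimal places: z = 4.6154

Answer: 4.6154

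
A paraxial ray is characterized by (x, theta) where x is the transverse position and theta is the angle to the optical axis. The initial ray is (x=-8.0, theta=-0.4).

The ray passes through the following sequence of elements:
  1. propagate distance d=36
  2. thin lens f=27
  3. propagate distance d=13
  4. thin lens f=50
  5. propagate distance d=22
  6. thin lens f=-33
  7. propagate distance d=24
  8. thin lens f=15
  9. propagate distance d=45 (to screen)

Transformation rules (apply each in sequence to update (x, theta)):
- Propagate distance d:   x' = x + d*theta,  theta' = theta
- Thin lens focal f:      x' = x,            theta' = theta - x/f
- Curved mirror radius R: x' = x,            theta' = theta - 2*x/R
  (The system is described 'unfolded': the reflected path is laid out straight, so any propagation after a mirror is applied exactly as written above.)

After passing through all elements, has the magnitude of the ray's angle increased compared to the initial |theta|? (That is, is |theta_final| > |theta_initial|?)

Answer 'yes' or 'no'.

Answer: yes

Derivation:
Initial: x=-8.0000 theta=-0.4000
After 1 (propagate distance d=36): x=-22.4000 theta=-0.4000
After 2 (thin lens f=27): x=-22.4000 theta=58/135 (≈0.4296)
After 3 (propagate distance d=13): x=-454/27 (≈-16.8148) theta=58/135 (≈0.4296)
After 4 (thin lens f=50): x=-454/27 (≈-16.8148) theta=517/675 (≈0.7659)
After 5 (propagate distance d=22): x=8/225 (≈0.0356) theta=517/675 (≈0.7659)
After 6 (thin lens f=-33): x=8/225 (≈0.0356) theta=1139/1485 (≈0.7670)
After 7 (propagate distance d=24): x=5072/275 (≈18.4436) theta=1139/1485 (≈0.7670)
After 8 (thin lens f=15): x=5072/275 (≈18.4436) theta=-17173/37125 (≈-0.4626)
After 9 (propagate distance d=45 (to screen)): x=-1957/825 (≈-2.3721) theta=-17173/37125 (≈-0.4626)
|theta_initial|=0.4000 |theta_final|=17173/37125 (≈0.4626) -> increased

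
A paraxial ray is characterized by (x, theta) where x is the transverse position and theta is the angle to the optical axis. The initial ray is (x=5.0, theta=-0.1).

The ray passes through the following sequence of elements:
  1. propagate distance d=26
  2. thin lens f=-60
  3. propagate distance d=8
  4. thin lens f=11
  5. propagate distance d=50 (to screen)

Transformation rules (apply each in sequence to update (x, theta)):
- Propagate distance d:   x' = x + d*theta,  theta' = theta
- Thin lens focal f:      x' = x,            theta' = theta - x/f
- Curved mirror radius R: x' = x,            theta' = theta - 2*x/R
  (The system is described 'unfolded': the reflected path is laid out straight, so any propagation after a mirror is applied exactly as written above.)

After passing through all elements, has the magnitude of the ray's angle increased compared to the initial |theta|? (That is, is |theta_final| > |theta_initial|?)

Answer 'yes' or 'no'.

Answer: yes

Derivation:
Initial: x=5.0000 theta=-0.1000
After 1 (propagate distance d=26): x=2.4000 theta=-0.1000
After 2 (thin lens f=-60): x=2.4000 theta=-0.0600
After 3 (propagate distance d=8): x=1.9200 theta=-0.0600
After 4 (thin lens f=11): x=1.9200 theta=-129/550 (≈-0.2345)
After 5 (propagate distance d=50 (to screen)): x=-2697/275 (≈-9.8073) theta=-129/550 (≈-0.2345)
|theta_initial|=0.1000 |theta_final|=129/550 (≈0.2345) -> increased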